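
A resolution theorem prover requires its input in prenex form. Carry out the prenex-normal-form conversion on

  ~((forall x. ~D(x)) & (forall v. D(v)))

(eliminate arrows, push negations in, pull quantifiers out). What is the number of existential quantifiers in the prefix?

2

Drive negations inward (¬∀x A ≡ ∃x ¬A, ¬∃x A ≡ ∀x ¬A, De Morgan for ∧/∨):
  (exists x. D(x)) | (exists v. ~D(v))
Pull the quantifiers to the front (each side's bound variable is not free in the other side):
  exists x. exists v. (D(x) | ~D(v))
The prefix is exists x exists v: 0 universal, 2 existential.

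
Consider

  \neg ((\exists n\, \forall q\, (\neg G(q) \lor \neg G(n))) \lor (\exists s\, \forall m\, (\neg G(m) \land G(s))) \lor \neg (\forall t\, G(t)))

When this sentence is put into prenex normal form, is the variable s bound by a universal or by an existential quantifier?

universal

Drive negations inward (¬∀x A ≡ ∃x ¬A, ¬∃x A ≡ ∀x ¬A, De Morgan for ∧/∨):
  (\forall n\, \exists q\, (G(q) \land G(n))) \land (\forall s\, \exists m\, (G(m) \lor \neg G(s))) \land (\forall t\, G(t))
All bound variables are already distinct, so no renaming is needed.
Extract every quantifier outward, since the variables are now distinct and don't occur free across branches:
  \forall n\, \exists q\, \forall s\, \exists m\, \forall t\, (G(q) \land G(n) \land (G(m) \lor \neg G(s)) \land G(t))
The quantifier \exists s sits under an odd number of negations, so it flips to \forall s.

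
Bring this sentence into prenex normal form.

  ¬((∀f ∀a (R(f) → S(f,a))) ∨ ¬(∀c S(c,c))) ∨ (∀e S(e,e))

∃f ∃a ∀c ∀e (R(f) ∧ ¬S(f,a) ∧ S(c,c) ∨ S(e,e))

First replace A → B with ¬A ∨ B.
  ¬((∀f ∀a (¬R(f) ∨ S(f,a))) ∨ ¬(∀c S(c,c))) ∨ (∀e S(e,e))
Move each ¬ inward, flipping quantifiers it crosses:
  (∃f ∃a (R(f) ∧ ¬S(f,a))) ∧ (∀c S(c,c)) ∨ (∀e S(e,e))
All bound variables are already distinct, so no renaming is needed.
Pull the quantifiers to the front (each side's bound variable is not free in the other side):
  ∃f ∃a ∀c ∀e (R(f) ∧ ¬S(f,a) ∧ S(c,c) ∨ S(e,e))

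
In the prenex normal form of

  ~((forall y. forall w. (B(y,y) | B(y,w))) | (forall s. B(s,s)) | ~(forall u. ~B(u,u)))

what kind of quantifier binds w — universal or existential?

existential

Push ¬ through the quantifiers and connectives to reach negation normal form:
  (exists y. exists w. (~B(y,y) & ~B(y,w))) & (exists s. ~B(s,s)) & (forall u. ~B(u,u))
Extract every quantifier outward, since the variables are now distinct and don't occur free across branches:
  exists y. exists w. exists s. forall u. (~B(y,y) & ~B(y,w) & ~B(s,s) & ~B(u,u))
The quantifier forall w sits under an odd number of negations, so it flips to exists w.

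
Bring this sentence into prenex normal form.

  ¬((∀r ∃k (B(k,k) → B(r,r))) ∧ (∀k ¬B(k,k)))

First replace A → B with ¬A ∨ B.
  ¬((∀r ∃k (¬B(k,k) ∨ B(r,r))) ∧ (∀k ¬B(k,k)))
Drive negations inward (¬∀x A ≡ ∃x ¬A, ¬∃x A ≡ ∀x ¬A, De Morgan for ∧/∨):
  (∃r ∀k (B(k,k) ∧ ¬B(r,r))) ∨ (∃k B(k,k))
Rename bound variables to avoid capture: k↦y.
  (∃r ∀k (B(k,k) ∧ ¬B(r,r))) ∨ (∃y B(y,y))
Extract every quantifier outward, since the variables are now distinct and don't occur free across branches:
  ∃r ∀k ∃y (B(k,k) ∧ ¬B(r,r) ∨ B(y,y))

∃r ∀k ∃y (B(k,k) ∧ ¬B(r,r) ∨ B(y,y))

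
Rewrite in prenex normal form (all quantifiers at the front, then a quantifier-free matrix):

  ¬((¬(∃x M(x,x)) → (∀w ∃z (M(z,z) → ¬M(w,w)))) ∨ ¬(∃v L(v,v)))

∀x ∃w ∀z ∃v (¬M(x,x) ∧ M(z,z) ∧ M(w,w) ∧ L(v,v))

Rewrite implications/biconditionals: A → B as ¬A ∨ B.
  ¬(¬¬(∃x M(x,x)) ∨ (∀w ∃z (¬M(z,z) ∨ ¬M(w,w))) ∨ ¬(∃v L(v,v)))
Push ¬ through the quantifiers and connectives to reach negation normal form:
  (∀x ¬M(x,x)) ∧ (∃w ∀z (M(z,z) ∧ M(w,w))) ∧ (∃v L(v,v))
Pull the quantifiers to the front (each side's bound variable is not free in the other side):
  ∀x ∃w ∀z ∃v (¬M(x,x) ∧ M(z,z) ∧ M(w,w) ∧ L(v,v))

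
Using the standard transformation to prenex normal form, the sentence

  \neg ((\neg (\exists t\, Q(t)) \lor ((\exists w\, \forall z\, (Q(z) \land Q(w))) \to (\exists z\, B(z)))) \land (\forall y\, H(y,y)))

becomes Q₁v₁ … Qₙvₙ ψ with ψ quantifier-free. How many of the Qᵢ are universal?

First replace A → B with ¬A ∨ B.
  \neg ((\neg (\exists t\, Q(t)) \lor \neg (\exists w\, \forall z\, (Q(z) \land Q(w))) \lor (\exists z\, B(z))) \land (\forall y\, H(y,y)))
Drive negations inward (¬∀x A ≡ ∃x ¬A, ¬∃x A ≡ ∀x ¬A, De Morgan for ∧/∨):
  (\exists t\, Q(t)) \land (\exists w\, \forall z\, (Q(z) \land Q(w))) \land (\forall z\, \neg B(z)) \lor (\exists y\, \neg H(y,y))
Rename bound variables to avoid capture: z↦u1.
  (\exists t\, Q(t)) \land (\exists w\, \forall z\, (Q(z) \land Q(w))) \land (\forall u1\, \neg B(u1)) \lor (\exists y\, \neg H(y,y))
Extract every quantifier outward, since the variables are now distinct and don't occur free across branches:
  \exists t\, \exists w\, \forall z\, \forall u1\, \exists y\, (Q(t) \land Q(z) \land Q(w) \land \neg B(u1) \lor \neg H(y,y))
The prefix is \exists t \exists w \forall z \forall u1 \exists y: 2 universal, 3 existential.

2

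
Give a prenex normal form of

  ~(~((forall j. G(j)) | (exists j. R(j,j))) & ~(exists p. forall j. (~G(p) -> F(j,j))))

forall j. exists b. exists p. forall v. (G(j) | R(b,b) | G(p) | F(v,v))

Rewrite implications/biconditionals: A → B as ¬A ∨ B.
  ~(~((forall j. G(j)) | (exists j. R(j,j))) & ~(exists p. forall j. (~~G(p) | F(j,j))))
Move each ¬ inward, flipping quantifiers it crosses:
  (forall j. G(j)) | (exists j. R(j,j)) | (exists p. forall j. (G(p) | F(j,j)))
Give each quantifier a distinct variable: j↦b, j↦v.
  (forall j. G(j)) | (exists b. R(b,b)) | (exists p. forall v. (G(p) | F(v,v)))
Extract every quantifier outward, since the variables are now distinct and don't occur free across branches:
  forall j. exists b. exists p. forall v. (G(j) | R(b,b) | G(p) | F(v,v))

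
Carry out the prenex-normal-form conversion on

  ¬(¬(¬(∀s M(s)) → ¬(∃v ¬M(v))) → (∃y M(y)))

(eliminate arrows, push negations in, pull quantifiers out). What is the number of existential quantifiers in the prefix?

Eliminate → and ↔ using ¬ and ∨.
  ¬(¬¬(¬¬(∀s M(s)) ∨ ¬(∃v ¬M(v))) ∨ (∃y M(y)))
Push ¬ through the quantifiers and connectives to reach negation normal form:
  (∃s ¬M(s)) ∧ (∃v ¬M(v)) ∧ (∀y ¬M(y))
Finally move all quantifiers to the prefix:
  ∃s ∃v ∀y (¬M(s) ∧ ¬M(v) ∧ ¬M(y))
The prefix is ∃s ∃v ∀y: 1 universal, 2 existential.

2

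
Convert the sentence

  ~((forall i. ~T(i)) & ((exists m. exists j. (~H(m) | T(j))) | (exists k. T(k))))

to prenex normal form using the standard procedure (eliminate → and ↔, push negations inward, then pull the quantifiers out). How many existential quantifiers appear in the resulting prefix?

1

Drive negations inward (¬∀x A ≡ ∃x ¬A, ¬∃x A ≡ ∀x ¬A, De Morgan for ∧/∨):
  (exists i. T(i)) | (forall m. forall j. (H(m) & ~T(j))) & (forall k. ~T(k))
All bound variables are already distinct, so no renaming is needed.
Pull the quantifiers to the front (each side's bound variable is not free in the other side):
  exists i. forall m. forall j. forall k. (T(i) | H(m) & ~T(j) & ~T(k))
The prefix is exists i forall m forall j forall k: 3 universal, 1 existential.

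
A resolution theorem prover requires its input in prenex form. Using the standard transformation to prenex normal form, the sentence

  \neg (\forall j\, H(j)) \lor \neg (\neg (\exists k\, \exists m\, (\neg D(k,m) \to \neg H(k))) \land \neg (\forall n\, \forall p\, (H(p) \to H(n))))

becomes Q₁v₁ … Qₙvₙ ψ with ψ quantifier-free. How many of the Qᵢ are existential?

Rewrite implications/biconditionals: A → B as ¬A ∨ B.
  \neg (\forall j\, H(j)) \lor \neg (\neg (\exists k\, \exists m\, (\neg \neg D(k,m) \lor \neg H(k))) \land \neg (\forall n\, \forall p\, (\neg H(p) \lor H(n))))
Drive negations inward (¬∀x A ≡ ∃x ¬A, ¬∃x A ≡ ∀x ¬A, De Morgan for ∧/∨):
  (\exists j\, \neg H(j)) \lor (\exists k\, \exists m\, (D(k,m) \lor \neg H(k))) \lor (\forall n\, \forall p\, (\neg H(p) \lor H(n)))
All bound variables are already distinct, so no renaming is needed.
Finally move all quantifiers to the prefix:
  \exists j\, \exists k\, \exists m\, \forall n\, \forall p\, (\neg H(j) \lor D(k,m) \lor \neg H(k) \lor \neg H(p) \lor H(n))
The prefix is \exists j \exists k \exists m \forall n \forall p: 2 universal, 3 existential.

3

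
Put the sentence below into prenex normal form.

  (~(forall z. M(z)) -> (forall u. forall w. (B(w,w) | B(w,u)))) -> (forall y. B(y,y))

exists z. exists u. exists w. forall y. (~M(z) & ~B(w,w) & ~B(w,u) | B(y,y))

Eliminate → and ↔ using ¬ and ∨.
  ~(~~(forall z. M(z)) | (forall u. forall w. (B(w,w) | B(w,u)))) | (forall y. B(y,y))
Push ¬ through the quantifiers and connectives to reach negation normal form:
  (exists z. ~M(z)) & (exists u. exists w. (~B(w,w) & ~B(w,u))) | (forall y. B(y,y))
All bound variables are already distinct, so no renaming is needed.
Pull the quantifiers to the front (each side's bound variable is not free in the other side):
  exists z. exists u. exists w. forall y. (~M(z) & ~B(w,w) & ~B(w,u) | B(y,y))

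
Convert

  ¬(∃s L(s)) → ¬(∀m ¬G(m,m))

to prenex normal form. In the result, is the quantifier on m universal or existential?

Eliminate → and ↔ using ¬ and ∨.
  ¬¬(∃s L(s)) ∨ ¬(∀m ¬G(m,m))
Drive negations inward (¬∀x A ≡ ∃x ¬A, ¬∃x A ≡ ∀x ¬A, De Morgan for ∧/∨):
  (∃s L(s)) ∨ (∃m G(m,m))
Finally move all quantifiers to the prefix:
  ∃s ∃m (L(s) ∨ G(m,m))
The quantifier ∀m sits under an odd number of negations (counting the antecedent side of each →), so it flips to ∃m.

existential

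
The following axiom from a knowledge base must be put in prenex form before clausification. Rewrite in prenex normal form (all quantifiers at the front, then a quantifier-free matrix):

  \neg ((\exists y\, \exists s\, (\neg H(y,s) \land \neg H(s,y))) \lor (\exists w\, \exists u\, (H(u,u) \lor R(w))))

\forall y\, \forall s\, \forall w\, \forall u\, ((H(y,s) \lor H(s,y)) \land \neg H(u,u) \land \neg R(w))

Move each ¬ inward, flipping quantifiers it crosses:
  (\forall y\, \forall s\, (H(y,s) \lor H(s,y))) \land (\forall w\, \forall u\, (\neg H(u,u) \land \neg R(w)))
All bound variables are already distinct, so no renaming is needed.
Extract every quantifier outward, since the variables are now distinct and don't occur free across branches:
  \forall y\, \forall s\, \forall w\, \forall u\, ((H(y,s) \lor H(s,y)) \land \neg H(u,u) \land \neg R(w))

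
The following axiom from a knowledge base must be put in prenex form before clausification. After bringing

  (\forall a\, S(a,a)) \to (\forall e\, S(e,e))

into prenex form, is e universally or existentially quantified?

Rewrite implications/biconditionals: A → B as ¬A ∨ B.
  \neg (\forall a\, S(a,a)) \lor (\forall e\, S(e,e))
Move each ¬ inward, flipping quantifiers it crosses:
  (\exists a\, \neg S(a,a)) \lor (\forall e\, S(e,e))
Finally move all quantifiers to the prefix:
  \exists a\, \forall e\, (\neg S(a,a) \lor S(e,e))
The quantifier \forall e sits under an even number of negations (counting the antecedent side of each →), so it remains universal.

universal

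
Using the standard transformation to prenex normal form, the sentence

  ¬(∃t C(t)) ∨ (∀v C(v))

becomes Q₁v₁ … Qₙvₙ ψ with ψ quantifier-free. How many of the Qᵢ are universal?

2

Push ¬ through the quantifiers and connectives to reach negation normal form:
  (∀t ¬C(t)) ∨ (∀v C(v))
All bound variables are already distinct, so no renaming is needed.
Extract every quantifier outward, since the variables are now distinct and don't occur free across branches:
  ∀t ∀v (¬C(t) ∨ C(v))
The prefix is ∀t ∀v: 2 universal, 0 existential.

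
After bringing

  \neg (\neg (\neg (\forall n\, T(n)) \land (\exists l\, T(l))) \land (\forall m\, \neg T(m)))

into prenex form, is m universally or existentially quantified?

Drive negations inward (¬∀x A ≡ ∃x ¬A, ¬∃x A ≡ ∀x ¬A, De Morgan for ∧/∨):
  (\exists n\, \neg T(n)) \land (\exists l\, T(l)) \lor (\exists m\, T(m))
Extract every quantifier outward, since the variables are now distinct and don't occur free across branches:
  \exists n\, \exists l\, \exists m\, (\neg T(n) \land T(l) \lor T(m))
The quantifier \forall m sits under an odd number of negations, so it flips to \exists m.

existential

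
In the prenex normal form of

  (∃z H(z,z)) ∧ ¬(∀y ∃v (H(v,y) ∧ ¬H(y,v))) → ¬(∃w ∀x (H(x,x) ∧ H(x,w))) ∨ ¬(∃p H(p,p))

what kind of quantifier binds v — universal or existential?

First replace A → B with ¬A ∨ B.
  ¬((∃z H(z,z)) ∧ ¬(∀y ∃v (H(v,y) ∧ ¬H(y,v)))) ∨ ¬(∃w ∀x (H(x,x) ∧ H(x,w))) ∨ ¬(∃p H(p,p))
Push ¬ through the quantifiers and connectives to reach negation normal form:
  (∀z ¬H(z,z)) ∨ (∀y ∃v (H(v,y) ∧ ¬H(y,v))) ∨ (∀w ∃x (¬H(x,x) ∨ ¬H(x,w))) ∨ (∀p ¬H(p,p))
All bound variables are already distinct, so no renaming is needed.
Pull the quantifiers to the front (each side's bound variable is not free in the other side):
  ∀z ∀y ∃v ∀w ∃x ∀p (¬H(z,z) ∨ H(v,y) ∧ ¬H(y,v) ∨ ¬H(x,x) ∨ ¬H(x,w) ∨ ¬H(p,p))
The quantifier ∃v sits under an even number of negations (counting the antecedent side of each →), so it remains existential.

existential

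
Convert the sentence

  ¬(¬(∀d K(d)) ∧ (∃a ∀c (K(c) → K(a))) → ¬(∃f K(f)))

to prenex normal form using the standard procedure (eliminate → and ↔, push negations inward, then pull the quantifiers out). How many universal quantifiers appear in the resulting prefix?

Eliminate → and ↔ using ¬ and ∨.
  ¬(¬(¬(∀d K(d)) ∧ (∃a ∀c (¬K(c) ∨ K(a)))) ∨ ¬(∃f K(f)))
Drive negations inward (¬∀x A ≡ ∃x ¬A, ¬∃x A ≡ ∀x ¬A, De Morgan for ∧/∨):
  (∃d ¬K(d)) ∧ (∃a ∀c (¬K(c) ∨ K(a))) ∧ (∃f K(f))
All bound variables are already distinct, so no renaming is needed.
Extract every quantifier outward, since the variables are now distinct and don't occur free across branches:
  ∃d ∃a ∀c ∃f (¬K(d) ∧ (¬K(c) ∨ K(a)) ∧ K(f))
The prefix is ∃d ∃a ∀c ∃f: 1 universal, 3 existential.

1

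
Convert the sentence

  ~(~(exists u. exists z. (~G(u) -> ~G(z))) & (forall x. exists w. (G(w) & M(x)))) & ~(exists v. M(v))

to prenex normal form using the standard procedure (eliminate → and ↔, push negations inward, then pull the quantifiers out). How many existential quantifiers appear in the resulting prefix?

Eliminate → and ↔ using ¬ and ∨.
  ~(~(exists u. exists z. (~~G(u) | ~G(z))) & (forall x. exists w. (G(w) & M(x)))) & ~(exists v. M(v))
Move each ¬ inward, flipping quantifiers it crosses:
  ((exists u. exists z. (G(u) | ~G(z))) | (exists x. forall w. (~G(w) | ~M(x)))) & (forall v. ~M(v))
Finally move all quantifiers to the prefix:
  exists u. exists z. exists x. forall w. forall v. ((G(u) | ~G(z) | ~G(w) | ~M(x)) & ~M(v))
The prefix is exists u exists z exists x forall w forall v: 2 universal, 3 existential.

3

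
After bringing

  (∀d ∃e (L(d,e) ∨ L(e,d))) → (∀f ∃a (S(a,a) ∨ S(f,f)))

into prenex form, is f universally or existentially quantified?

Eliminate → and ↔ using ¬ and ∨.
  ¬(∀d ∃e (L(d,e) ∨ L(e,d))) ∨ (∀f ∃a (S(a,a) ∨ S(f,f)))
Move each ¬ inward, flipping quantifiers it crosses:
  (∃d ∀e (¬L(d,e) ∧ ¬L(e,d))) ∨ (∀f ∃a (S(a,a) ∨ S(f,f)))
All bound variables are already distinct, so no renaming is needed.
Pull the quantifiers to the front (each side's bound variable is not free in the other side):
  ∃d ∀e ∀f ∃a (¬L(d,e) ∧ ¬L(e,d) ∨ S(a,a) ∨ S(f,f))
The quantifier ∀f sits under an even number of negations (counting the antecedent side of each →), so it remains universal.

universal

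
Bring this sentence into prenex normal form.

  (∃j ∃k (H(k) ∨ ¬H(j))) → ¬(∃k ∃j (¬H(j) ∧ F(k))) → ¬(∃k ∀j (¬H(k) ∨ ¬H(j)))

∀j ∀k ∃w ∃z1 ∀u1 ∃t (¬H(k) ∧ H(j) ∨ ¬H(z1) ∧ F(w) ∨ H(u1) ∧ H(t))

Eliminate → and ↔ using ¬ and ∨.
  ¬(∃j ∃k (H(k) ∨ ¬H(j))) ∨ ¬¬(∃k ∃j (¬H(j) ∧ F(k))) ∨ ¬(∃k ∀j (¬H(k) ∨ ¬H(j)))
Move each ¬ inward, flipping quantifiers it crosses:
  (∀j ∀k (¬H(k) ∧ H(j))) ∨ (∃k ∃j (¬H(j) ∧ F(k))) ∨ (∀k ∃j (H(k) ∧ H(j)))
Rename bound variables to avoid capture: k↦w, j↦z1, k↦u1, j↦t.
  (∀j ∀k (¬H(k) ∧ H(j))) ∨ (∃w ∃z1 (¬H(z1) ∧ F(w))) ∨ (∀u1 ∃t (H(u1) ∧ H(t)))
Extract every quantifier outward, since the variables are now distinct and don't occur free across branches:
  ∀j ∀k ∃w ∃z1 ∀u1 ∃t (¬H(k) ∧ H(j) ∨ ¬H(z1) ∧ F(w) ∨ H(u1) ∧ H(t))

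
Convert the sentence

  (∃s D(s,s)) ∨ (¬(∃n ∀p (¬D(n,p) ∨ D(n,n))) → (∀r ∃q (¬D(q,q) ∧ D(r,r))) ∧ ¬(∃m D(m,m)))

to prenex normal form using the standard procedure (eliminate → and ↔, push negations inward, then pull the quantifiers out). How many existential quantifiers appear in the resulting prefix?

3

Eliminate → and ↔ using ¬ and ∨.
  (∃s D(s,s)) ∨ ¬¬(∃n ∀p (¬D(n,p) ∨ D(n,n))) ∨ (∀r ∃q (¬D(q,q) ∧ D(r,r))) ∧ ¬(∃m D(m,m))
Push ¬ through the quantifiers and connectives to reach negation normal form:
  (∃s D(s,s)) ∨ (∃n ∀p (¬D(n,p) ∨ D(n,n))) ∨ (∀r ∃q (¬D(q,q) ∧ D(r,r))) ∧ (∀m ¬D(m,m))
All bound variables are already distinct, so no renaming is needed.
Finally move all quantifiers to the prefix:
  ∃s ∃n ∀p ∀r ∃q ∀m (D(s,s) ∨ ¬D(n,p) ∨ D(n,n) ∨ ¬D(q,q) ∧ D(r,r) ∧ ¬D(m,m))
The prefix is ∃s ∃n ∀p ∀r ∃q ∀m: 3 universal, 3 existential.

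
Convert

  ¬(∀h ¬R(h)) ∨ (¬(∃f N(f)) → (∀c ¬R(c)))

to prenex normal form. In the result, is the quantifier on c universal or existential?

universal

First replace A → B with ¬A ∨ B.
  ¬(∀h ¬R(h)) ∨ ¬¬(∃f N(f)) ∨ (∀c ¬R(c))
Push ¬ through the quantifiers and connectives to reach negation normal form:
  (∃h R(h)) ∨ (∃f N(f)) ∨ (∀c ¬R(c))
Extract every quantifier outward, since the variables are now distinct and don't occur free across branches:
  ∃h ∃f ∀c (R(h) ∨ N(f) ∨ ¬R(c))
The quantifier ∀c sits under an even number of negations (counting the antecedent side of each →), so it remains universal.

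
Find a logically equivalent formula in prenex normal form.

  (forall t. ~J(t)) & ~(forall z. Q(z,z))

forall t. exists z. (~J(t) & ~Q(z,z))

Push ¬ through the quantifiers and connectives to reach negation normal form:
  (forall t. ~J(t)) & (exists z. ~Q(z,z))
Finally move all quantifiers to the prefix:
  forall t. exists z. (~J(t) & ~Q(z,z))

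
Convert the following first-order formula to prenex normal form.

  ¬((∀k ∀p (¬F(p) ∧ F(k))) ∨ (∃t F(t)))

∃k ∃p ∀t ((F(p) ∨ ¬F(k)) ∧ ¬F(t))

Push ¬ through the quantifiers and connectives to reach negation normal form:
  (∃k ∃p (F(p) ∨ ¬F(k))) ∧ (∀t ¬F(t))
Extract every quantifier outward, since the variables are now distinct and don't occur free across branches:
  ∃k ∃p ∀t ((F(p) ∨ ¬F(k)) ∧ ¬F(t))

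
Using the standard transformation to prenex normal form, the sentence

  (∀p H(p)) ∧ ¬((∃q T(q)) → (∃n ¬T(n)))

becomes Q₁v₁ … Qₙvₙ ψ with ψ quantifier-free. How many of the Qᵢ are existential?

1

First replace A → B with ¬A ∨ B.
  (∀p H(p)) ∧ ¬(¬(∃q T(q)) ∨ (∃n ¬T(n)))
Drive negations inward (¬∀x A ≡ ∃x ¬A, ¬∃x A ≡ ∀x ¬A, De Morgan for ∧/∨):
  (∀p H(p)) ∧ (∃q T(q)) ∧ (∀n T(n))
Finally move all quantifiers to the prefix:
  ∀p ∃q ∀n (H(p) ∧ T(q) ∧ T(n))
The prefix is ∀p ∃q ∀n: 2 universal, 1 existential.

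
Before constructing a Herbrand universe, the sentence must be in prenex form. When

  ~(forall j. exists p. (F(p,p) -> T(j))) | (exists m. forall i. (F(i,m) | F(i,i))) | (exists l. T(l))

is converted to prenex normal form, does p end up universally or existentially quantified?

First replace A → B with ¬A ∨ B.
  ~(forall j. exists p. (~F(p,p) | T(j))) | (exists m. forall i. (F(i,m) | F(i,i))) | (exists l. T(l))
Move each ¬ inward, flipping quantifiers it crosses:
  (exists j. forall p. (F(p,p) & ~T(j))) | (exists m. forall i. (F(i,m) | F(i,i))) | (exists l. T(l))
Finally move all quantifiers to the prefix:
  exists j. forall p. exists m. forall i. exists l. (F(p,p) & ~T(j) | F(i,m) | F(i,i) | T(l))
The quantifier exists p sits under an odd number of negations (counting the antecedent side of each →), so it flips to forall p.

universal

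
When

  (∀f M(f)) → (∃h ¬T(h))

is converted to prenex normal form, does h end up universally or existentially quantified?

existential

First replace A → B with ¬A ∨ B.
  ¬(∀f M(f)) ∨ (∃h ¬T(h))
Push ¬ through the quantifiers and connectives to reach negation normal form:
  (∃f ¬M(f)) ∨ (∃h ¬T(h))
All bound variables are already distinct, so no renaming is needed.
Pull the quantifiers to the front (each side's bound variable is not free in the other side):
  ∃f ∃h (¬M(f) ∨ ¬T(h))
The quantifier ∃h sits under an even number of negations (counting the antecedent side of each →), so it remains existential.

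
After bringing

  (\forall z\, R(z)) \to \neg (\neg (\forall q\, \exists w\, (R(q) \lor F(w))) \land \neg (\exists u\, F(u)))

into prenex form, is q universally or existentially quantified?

universal

Eliminate → and ↔ using ¬ and ∨.
  \neg (\forall z\, R(z)) \lor \neg (\neg (\forall q\, \exists w\, (R(q) \lor F(w))) \land \neg (\exists u\, F(u)))
Drive negations inward (¬∀x A ≡ ∃x ¬A, ¬∃x A ≡ ∀x ¬A, De Morgan for ∧/∨):
  (\exists z\, \neg R(z)) \lor (\forall q\, \exists w\, (R(q) \lor F(w))) \lor (\exists u\, F(u))
Extract every quantifier outward, since the variables are now distinct and don't occur free across branches:
  \exists z\, \forall q\, \exists w\, \exists u\, (\neg R(z) \lor R(q) \lor F(w) \lor F(u))
The quantifier \forall q sits under an even number of negations (counting the antecedent side of each →), so it remains universal.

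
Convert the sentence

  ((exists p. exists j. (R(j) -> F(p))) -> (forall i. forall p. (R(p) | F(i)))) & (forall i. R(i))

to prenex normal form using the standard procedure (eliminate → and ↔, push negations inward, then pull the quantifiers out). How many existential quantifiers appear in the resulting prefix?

0

Eliminate → and ↔ using ¬ and ∨.
  (~(exists p. exists j. (~R(j) | F(p))) | (forall i. forall p. (R(p) | F(i)))) & (forall i. R(i))
Drive negations inward (¬∀x A ≡ ∃x ¬A, ¬∃x A ≡ ∀x ¬A, De Morgan for ∧/∨):
  ((forall p. forall j. (R(j) & ~F(p))) | (forall i. forall p. (R(p) | F(i)))) & (forall i. R(i))
Give each quantifier a distinct variable: p↦q, i↦w1.
  ((forall p. forall j. (R(j) & ~F(p))) | (forall i. forall q. (R(q) | F(i)))) & (forall w1. R(w1))
Extract every quantifier outward, since the variables are now distinct and don't occur free across branches:
  forall p. forall j. forall i. forall q. forall w1. ((R(j) & ~F(p) | R(q) | F(i)) & R(w1))
The prefix is forall p forall j forall i forall q forall w1: 5 universal, 0 existential.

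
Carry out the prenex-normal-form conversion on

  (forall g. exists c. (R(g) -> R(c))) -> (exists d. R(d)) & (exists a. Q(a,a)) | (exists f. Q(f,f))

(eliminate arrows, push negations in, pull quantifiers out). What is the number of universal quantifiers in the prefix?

First replace A → B with ¬A ∨ B.
  ~(forall g. exists c. (~R(g) | R(c))) | (exists d. R(d)) & (exists a. Q(a,a)) | (exists f. Q(f,f))
Push ¬ through the quantifiers and connectives to reach negation normal form:
  (exists g. forall c. (R(g) & ~R(c))) | (exists d. R(d)) & (exists a. Q(a,a)) | (exists f. Q(f,f))
All bound variables are already distinct, so no renaming is needed.
Finally move all quantifiers to the prefix:
  exists g. forall c. exists d. exists a. exists f. (R(g) & ~R(c) | R(d) & Q(a,a) | Q(f,f))
The prefix is exists g forall c exists d exists a exists f: 1 universal, 4 existential.

1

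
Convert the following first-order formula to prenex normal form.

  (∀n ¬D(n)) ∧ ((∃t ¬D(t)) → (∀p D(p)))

∀n ∀t ∀p (¬D(n) ∧ (D(t) ∨ D(p)))

Rewrite implications/biconditionals: A → B as ¬A ∨ B.
  (∀n ¬D(n)) ∧ (¬(∃t ¬D(t)) ∨ (∀p D(p)))
Push ¬ through the quantifiers and connectives to reach negation normal form:
  (∀n ¬D(n)) ∧ ((∀t D(t)) ∨ (∀p D(p)))
All bound variables are already distinct, so no renaming is needed.
Finally move all quantifiers to the prefix:
  ∀n ∀t ∀p (¬D(n) ∧ (D(t) ∨ D(p)))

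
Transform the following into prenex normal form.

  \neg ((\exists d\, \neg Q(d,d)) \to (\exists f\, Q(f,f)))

Rewrite implications/biconditionals: A → B as ¬A ∨ B.
  \neg (\neg (\exists d\, \neg Q(d,d)) \lor (\exists f\, Q(f,f)))
Push ¬ through the quantifiers and connectives to reach negation normal form:
  (\exists d\, \neg Q(d,d)) \land (\forall f\, \neg Q(f,f))
All bound variables are already distinct, so no renaming is needed.
Finally move all quantifiers to the prefix:
  \exists d\, \forall f\, (\neg Q(d,d) \land \neg Q(f,f))

\exists d\, \forall f\, (\neg Q(d,d) \land \neg Q(f,f))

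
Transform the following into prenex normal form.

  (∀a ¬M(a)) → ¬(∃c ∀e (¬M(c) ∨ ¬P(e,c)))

First replace A → B with ¬A ∨ B.
  ¬(∀a ¬M(a)) ∨ ¬(∃c ∀e (¬M(c) ∨ ¬P(e,c)))
Move each ¬ inward, flipping quantifiers it crosses:
  (∃a M(a)) ∨ (∀c ∃e (M(c) ∧ P(e,c)))
Extract every quantifier outward, since the variables are now distinct and don't occur free across branches:
  ∃a ∀c ∃e (M(a) ∨ M(c) ∧ P(e,c))

∃a ∀c ∃e (M(a) ∨ M(c) ∧ P(e,c))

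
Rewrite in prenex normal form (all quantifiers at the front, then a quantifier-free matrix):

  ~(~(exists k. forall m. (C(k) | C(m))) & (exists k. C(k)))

Push ¬ through the quantifiers and connectives to reach negation normal form:
  (exists k. forall m. (C(k) | C(m))) | (forall k. ~C(k))
Give each quantifier a distinct variable: k↦c.
  (exists k. forall m. (C(k) | C(m))) | (forall c. ~C(c))
Pull the quantifiers to the front (each side's bound variable is not free in the other side):
  exists k. forall m. forall c. (C(k) | C(m) | ~C(c))

exists k. forall m. forall c. (C(k) | C(m) | ~C(c))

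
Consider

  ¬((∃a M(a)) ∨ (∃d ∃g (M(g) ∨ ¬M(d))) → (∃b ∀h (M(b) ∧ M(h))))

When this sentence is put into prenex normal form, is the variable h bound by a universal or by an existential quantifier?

Eliminate → and ↔ using ¬ and ∨.
  ¬(¬((∃a M(a)) ∨ (∃d ∃g (M(g) ∨ ¬M(d)))) ∨ (∃b ∀h (M(b) ∧ M(h))))
Drive negations inward (¬∀x A ≡ ∃x ¬A, ¬∃x A ≡ ∀x ¬A, De Morgan for ∧/∨):
  ((∃a M(a)) ∨ (∃d ∃g (M(g) ∨ ¬M(d)))) ∧ (∀b ∃h (¬M(b) ∨ ¬M(h)))
All bound variables are already distinct, so no renaming is needed.
Finally move all quantifiers to the prefix:
  ∃a ∃d ∃g ∀b ∃h ((M(a) ∨ M(g) ∨ ¬M(d)) ∧ (¬M(b) ∨ ¬M(h)))
The quantifier ∀h sits under an odd number of negations (counting the antecedent side of each →), so it flips to ∃h.

existential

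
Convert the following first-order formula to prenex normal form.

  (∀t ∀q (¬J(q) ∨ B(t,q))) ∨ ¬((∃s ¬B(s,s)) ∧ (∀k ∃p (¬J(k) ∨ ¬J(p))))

∀t ∀q ∀s ∃k ∀p (¬J(q) ∨ B(t,q) ∨ B(s,s) ∨ J(k) ∧ J(p))

Drive negations inward (¬∀x A ≡ ∃x ¬A, ¬∃x A ≡ ∀x ¬A, De Morgan for ∧/∨):
  (∀t ∀q (¬J(q) ∨ B(t,q))) ∨ (∀s B(s,s)) ∨ (∃k ∀p (J(k) ∧ J(p)))
Extract every quantifier outward, since the variables are now distinct and don't occur free across branches:
  ∀t ∀q ∀s ∃k ∀p (¬J(q) ∨ B(t,q) ∨ B(s,s) ∨ J(k) ∧ J(p))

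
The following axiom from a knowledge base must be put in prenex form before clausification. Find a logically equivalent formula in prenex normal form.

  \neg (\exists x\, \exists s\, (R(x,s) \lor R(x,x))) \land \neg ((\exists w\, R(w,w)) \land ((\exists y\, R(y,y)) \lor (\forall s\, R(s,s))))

Move each ¬ inward, flipping quantifiers it crosses:
  (\forall x\, \forall s\, (\neg R(x,s) \land \neg R(x,x))) \land ((\forall w\, \neg R(w,w)) \lor (\forall y\, \neg R(y,y)) \land (\exists s\, \neg R(s,s)))
Standardize variables apart so no two quantifiers bind the same name: s↦w1.
  (\forall x\, \forall s\, (\neg R(x,s) \land \neg R(x,x))) \land ((\forall w\, \neg R(w,w)) \lor (\forall y\, \neg R(y,y)) \land (\exists w1\, \neg R(w1,w1)))
Extract every quantifier outward, since the variables are now distinct and don't occur free across branches:
  \forall x\, \forall s\, \forall w\, \forall y\, \exists w1\, (\neg R(x,s) \land \neg R(x,x) \land (\neg R(w,w) \lor \neg R(y,y) \land \neg R(w1,w1)))

\forall x\, \forall s\, \forall w\, \forall y\, \exists w1\, (\neg R(x,s) \land \neg R(x,x) \land (\neg R(w,w) \lor \neg R(y,y) \land \neg R(w1,w1)))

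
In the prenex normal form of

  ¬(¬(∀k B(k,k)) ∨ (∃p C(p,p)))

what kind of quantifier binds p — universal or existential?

universal

Move each ¬ inward, flipping quantifiers it crosses:
  (∀k B(k,k)) ∧ (∀p ¬C(p,p))
Pull the quantifiers to the front (each side's bound variable is not free in the other side):
  ∀k ∀p (B(k,k) ∧ ¬C(p,p))
The quantifier ∃p sits under an odd number of negations, so it flips to ∀p.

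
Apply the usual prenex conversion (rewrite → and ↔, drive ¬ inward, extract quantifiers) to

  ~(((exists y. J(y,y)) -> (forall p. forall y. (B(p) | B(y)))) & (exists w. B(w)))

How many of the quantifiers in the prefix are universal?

Eliminate → and ↔ using ¬ and ∨.
  ~((~(exists y. J(y,y)) | (forall p. forall y. (B(p) | B(y)))) & (exists w. B(w)))
Drive negations inward (¬∀x A ≡ ∃x ¬A, ¬∃x A ≡ ∀x ¬A, De Morgan for ∧/∨):
  (exists y. J(y,y)) & (exists p. exists y. (~B(p) & ~B(y))) | (forall w. ~B(w))
Rename bound variables to avoid capture: y↦v.
  (exists y. J(y,y)) & (exists p. exists v. (~B(p) & ~B(v))) | (forall w. ~B(w))
Extract every quantifier outward, since the variables are now distinct and don't occur free across branches:
  exists y. exists p. exists v. forall w. (J(y,y) & ~B(p) & ~B(v) | ~B(w))
The prefix is exists y exists p exists v forall w: 1 universal, 3 existential.

1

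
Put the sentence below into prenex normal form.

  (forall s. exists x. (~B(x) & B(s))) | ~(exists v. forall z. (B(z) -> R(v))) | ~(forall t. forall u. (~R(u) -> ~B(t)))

forall s. exists x. forall v. exists z. exists t. exists u. (~B(x) & B(s) | B(z) & ~R(v) | ~R(u) & B(t))

First replace A → B with ¬A ∨ B.
  (forall s. exists x. (~B(x) & B(s))) | ~(exists v. forall z. (~B(z) | R(v))) | ~(forall t. forall u. (~~R(u) | ~B(t)))
Drive negations inward (¬∀x A ≡ ∃x ¬A, ¬∃x A ≡ ∀x ¬A, De Morgan for ∧/∨):
  (forall s. exists x. (~B(x) & B(s))) | (forall v. exists z. (B(z) & ~R(v))) | (exists t. exists u. (~R(u) & B(t)))
All bound variables are already distinct, so no renaming is needed.
Extract every quantifier outward, since the variables are now distinct and don't occur free across branches:
  forall s. exists x. forall v. exists z. exists t. exists u. (~B(x) & B(s) | B(z) & ~R(v) | ~R(u) & B(t))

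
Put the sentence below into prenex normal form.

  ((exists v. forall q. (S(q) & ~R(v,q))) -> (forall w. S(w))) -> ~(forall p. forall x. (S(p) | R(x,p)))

exists v. forall q. exists w. exists p. exists x. (S(q) & ~R(v,q) & ~S(w) | ~S(p) & ~R(x,p))

Eliminate → and ↔ using ¬ and ∨.
  ~(~(exists v. forall q. (S(q) & ~R(v,q))) | (forall w. S(w))) | ~(forall p. forall x. (S(p) | R(x,p)))
Move each ¬ inward, flipping quantifiers it crosses:
  (exists v. forall q. (S(q) & ~R(v,q))) & (exists w. ~S(w)) | (exists p. exists x. (~S(p) & ~R(x,p)))
All bound variables are already distinct, so no renaming is needed.
Pull the quantifiers to the front (each side's bound variable is not free in the other side):
  exists v. forall q. exists w. exists p. exists x. (S(q) & ~R(v,q) & ~S(w) | ~S(p) & ~R(x,p))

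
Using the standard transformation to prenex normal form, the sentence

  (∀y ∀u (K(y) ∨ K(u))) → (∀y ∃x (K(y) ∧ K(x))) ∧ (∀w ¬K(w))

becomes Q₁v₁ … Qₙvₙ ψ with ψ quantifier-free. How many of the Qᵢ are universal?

2

Rewrite implications/biconditionals: A → B as ¬A ∨ B.
  ¬(∀y ∀u (K(y) ∨ K(u))) ∨ (∀y ∃x (K(y) ∧ K(x))) ∧ (∀w ¬K(w))
Drive negations inward (¬∀x A ≡ ∃x ¬A, ¬∃x A ≡ ∀x ¬A, De Morgan for ∧/∨):
  (∃y ∃u (¬K(y) ∧ ¬K(u))) ∨ (∀y ∃x (K(y) ∧ K(x))) ∧ (∀w ¬K(w))
Rename bound variables to avoid capture: y↦u1.
  (∃y ∃u (¬K(y) ∧ ¬K(u))) ∨ (∀u1 ∃x (K(u1) ∧ K(x))) ∧ (∀w ¬K(w))
Pull the quantifiers to the front (each side's bound variable is not free in the other side):
  ∃y ∃u ∀u1 ∃x ∀w (¬K(y) ∧ ¬K(u) ∨ K(u1) ∧ K(x) ∧ ¬K(w))
The prefix is ∃y ∃u ∀u1 ∃x ∀w: 2 universal, 3 existential.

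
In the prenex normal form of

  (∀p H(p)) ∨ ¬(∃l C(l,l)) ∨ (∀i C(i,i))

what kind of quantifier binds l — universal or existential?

Move each ¬ inward, flipping quantifiers it crosses:
  (∀p H(p)) ∨ (∀l ¬C(l,l)) ∨ (∀i C(i,i))
Pull the quantifiers to the front (each side's bound variable is not free in the other side):
  ∀p ∀l ∀i (H(p) ∨ ¬C(l,l) ∨ C(i,i))
The quantifier ∃l sits under an odd number of negations, so it flips to ∀l.

universal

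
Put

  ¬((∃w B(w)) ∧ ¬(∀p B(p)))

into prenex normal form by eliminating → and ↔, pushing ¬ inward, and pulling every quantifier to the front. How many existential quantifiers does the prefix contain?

Move each ¬ inward, flipping quantifiers it crosses:
  (∀w ¬B(w)) ∨ (∀p B(p))
All bound variables are already distinct, so no renaming is needed.
Extract every quantifier outward, since the variables are now distinct and don't occur free across branches:
  ∀w ∀p (¬B(w) ∨ B(p))
The prefix is ∀w ∀p: 2 universal, 0 existential.

0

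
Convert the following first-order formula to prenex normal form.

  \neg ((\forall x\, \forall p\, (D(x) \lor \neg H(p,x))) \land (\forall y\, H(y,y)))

\exists x\, \exists p\, \exists y\, (\neg D(x) \land H(p,x) \lor \neg H(y,y))

Move each ¬ inward, flipping quantifiers it crosses:
  (\exists x\, \exists p\, (\neg D(x) \land H(p,x))) \lor (\exists y\, \neg H(y,y))
All bound variables are already distinct, so no renaming is needed.
Extract every quantifier outward, since the variables are now distinct and don't occur free across branches:
  \exists x\, \exists p\, \exists y\, (\neg D(x) \land H(p,x) \lor \neg H(y,y))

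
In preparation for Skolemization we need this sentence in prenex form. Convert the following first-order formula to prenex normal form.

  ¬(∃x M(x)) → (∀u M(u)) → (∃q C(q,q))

Eliminate → and ↔ using ¬ and ∨.
  ¬¬(∃x M(x)) ∨ ¬(∀u M(u)) ∨ (∃q C(q,q))
Move each ¬ inward, flipping quantifiers it crosses:
  (∃x M(x)) ∨ (∃u ¬M(u)) ∨ (∃q C(q,q))
All bound variables are already distinct, so no renaming is needed.
Finally move all quantifiers to the prefix:
  ∃x ∃u ∃q (M(x) ∨ ¬M(u) ∨ C(q,q))

∃x ∃u ∃q (M(x) ∨ ¬M(u) ∨ C(q,q))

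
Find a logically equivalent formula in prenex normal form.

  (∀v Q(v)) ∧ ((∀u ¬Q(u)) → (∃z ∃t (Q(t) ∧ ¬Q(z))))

∀v ∃u ∃z ∃t (Q(v) ∧ (Q(u) ∨ Q(t) ∧ ¬Q(z)))

Rewrite implications/biconditionals: A → B as ¬A ∨ B.
  (∀v Q(v)) ∧ (¬(∀u ¬Q(u)) ∨ (∃z ∃t (Q(t) ∧ ¬Q(z))))
Move each ¬ inward, flipping quantifiers it crosses:
  (∀v Q(v)) ∧ ((∃u Q(u)) ∨ (∃z ∃t (Q(t) ∧ ¬Q(z))))
All bound variables are already distinct, so no renaming is needed.
Extract every quantifier outward, since the variables are now distinct and don't occur free across branches:
  ∀v ∃u ∃z ∃t (Q(v) ∧ (Q(u) ∨ Q(t) ∧ ¬Q(z)))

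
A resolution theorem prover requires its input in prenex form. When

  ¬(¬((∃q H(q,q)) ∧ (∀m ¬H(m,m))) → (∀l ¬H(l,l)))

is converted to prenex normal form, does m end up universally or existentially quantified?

First replace A → B with ¬A ∨ B.
  ¬(¬¬((∃q H(q,q)) ∧ (∀m ¬H(m,m))) ∨ (∀l ¬H(l,l)))
Push ¬ through the quantifiers and connectives to reach negation normal form:
  ((∀q ¬H(q,q)) ∨ (∃m H(m,m))) ∧ (∃l H(l,l))
All bound variables are already distinct, so no renaming is needed.
Extract every quantifier outward, since the variables are now distinct and don't occur free across branches:
  ∀q ∃m ∃l ((¬H(q,q) ∨ H(m,m)) ∧ H(l,l))
The quantifier ∀m sits under an odd number of negations (counting the antecedent side of each →), so it flips to ∃m.

existential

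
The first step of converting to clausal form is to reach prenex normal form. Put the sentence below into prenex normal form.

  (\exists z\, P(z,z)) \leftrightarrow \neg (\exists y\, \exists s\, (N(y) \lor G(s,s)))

\forall z\, \forall y\, \forall s\, \exists b\, \exists x\, \exists w\, ((\neg P(z,z) \lor \neg N(y) \land \neg G(s,s)) \land (N(b) \lor G(x,x) \lor P(w,w)))

Rewrite implications/biconditionals: A → B as ¬A ∨ B; A ↔ B as (¬A ∨ B) ∧ (¬B ∨ A).
  (\neg (\exists z\, P(z,z)) \lor \neg (\exists y\, \exists s\, (N(y) \lor G(s,s)))) \land (\neg \neg (\exists y\, \exists s\, (N(y) \lor G(s,s))) \lor (\exists z\, P(z,z)))
Move each ¬ inward, flipping quantifiers it crosses:
  ((\forall z\, \neg P(z,z)) \lor (\forall y\, \forall s\, (\neg N(y) \land \neg G(s,s)))) \land ((\exists y\, \exists s\, (N(y) \lor G(s,s))) \lor (\exists z\, P(z,z)))
Rename bound variables to avoid capture: y↦b, s↦x, z↦w.
  ((\forall z\, \neg P(z,z)) \lor (\forall y\, \forall s\, (\neg N(y) \land \neg G(s,s)))) \land ((\exists b\, \exists x\, (N(b) \lor G(x,x))) \lor (\exists w\, P(w,w)))
Finally move all quantifiers to the prefix:
  \forall z\, \forall y\, \forall s\, \exists b\, \exists x\, \exists w\, ((\neg P(z,z) \lor \neg N(y) \land \neg G(s,s)) \land (N(b) \lor G(x,x) \lor P(w,w)))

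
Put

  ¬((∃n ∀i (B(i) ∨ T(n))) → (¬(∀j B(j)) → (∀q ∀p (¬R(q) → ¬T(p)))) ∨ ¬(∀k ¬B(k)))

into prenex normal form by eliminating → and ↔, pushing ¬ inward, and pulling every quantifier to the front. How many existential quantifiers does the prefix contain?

4

First replace A → B with ¬A ∨ B.
  ¬(¬(∃n ∀i (B(i) ∨ T(n))) ∨ ¬¬(∀j B(j)) ∨ (∀q ∀p (¬¬R(q) ∨ ¬T(p))) ∨ ¬(∀k ¬B(k)))
Drive negations inward (¬∀x A ≡ ∃x ¬A, ¬∃x A ≡ ∀x ¬A, De Morgan for ∧/∨):
  (∃n ∀i (B(i) ∨ T(n))) ∧ (∃j ¬B(j)) ∧ (∃q ∃p (¬R(q) ∧ T(p))) ∧ (∀k ¬B(k))
All bound variables are already distinct, so no renaming is needed.
Finally move all quantifiers to the prefix:
  ∃n ∀i ∃j ∃q ∃p ∀k ((B(i) ∨ T(n)) ∧ ¬B(j) ∧ ¬R(q) ∧ T(p) ∧ ¬B(k))
The prefix is ∃n ∀i ∃j ∃q ∃p ∀k: 2 universal, 4 existential.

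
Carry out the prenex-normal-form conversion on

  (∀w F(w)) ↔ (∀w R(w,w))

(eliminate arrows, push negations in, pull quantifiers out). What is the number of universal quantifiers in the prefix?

Rewrite implications/biconditionals: A → B as ¬A ∨ B; A ↔ B as (¬A ∨ B) ∧ (¬B ∨ A).
  (¬(∀w F(w)) ∨ (∀w R(w,w))) ∧ (¬(∀w R(w,w)) ∨ (∀w F(w)))
Drive negations inward (¬∀x A ≡ ∃x ¬A, ¬∃x A ≡ ∀x ¬A, De Morgan for ∧/∨):
  ((∃w ¬F(w)) ∨ (∀w R(w,w))) ∧ ((∃w ¬R(w,w)) ∨ (∀w F(w)))
Give each quantifier a distinct variable: w↦q, w↦r, w↦s.
  ((∃w ¬F(w)) ∨ (∀q R(q,q))) ∧ ((∃r ¬R(r,r)) ∨ (∀s F(s)))
Extract every quantifier outward, since the variables are now distinct and don't occur free across branches:
  ∃w ∀q ∃r ∀s ((¬F(w) ∨ R(q,q)) ∧ (¬R(r,r) ∨ F(s)))
The prefix is ∃w ∀q ∃r ∀s: 2 universal, 2 existential.

2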